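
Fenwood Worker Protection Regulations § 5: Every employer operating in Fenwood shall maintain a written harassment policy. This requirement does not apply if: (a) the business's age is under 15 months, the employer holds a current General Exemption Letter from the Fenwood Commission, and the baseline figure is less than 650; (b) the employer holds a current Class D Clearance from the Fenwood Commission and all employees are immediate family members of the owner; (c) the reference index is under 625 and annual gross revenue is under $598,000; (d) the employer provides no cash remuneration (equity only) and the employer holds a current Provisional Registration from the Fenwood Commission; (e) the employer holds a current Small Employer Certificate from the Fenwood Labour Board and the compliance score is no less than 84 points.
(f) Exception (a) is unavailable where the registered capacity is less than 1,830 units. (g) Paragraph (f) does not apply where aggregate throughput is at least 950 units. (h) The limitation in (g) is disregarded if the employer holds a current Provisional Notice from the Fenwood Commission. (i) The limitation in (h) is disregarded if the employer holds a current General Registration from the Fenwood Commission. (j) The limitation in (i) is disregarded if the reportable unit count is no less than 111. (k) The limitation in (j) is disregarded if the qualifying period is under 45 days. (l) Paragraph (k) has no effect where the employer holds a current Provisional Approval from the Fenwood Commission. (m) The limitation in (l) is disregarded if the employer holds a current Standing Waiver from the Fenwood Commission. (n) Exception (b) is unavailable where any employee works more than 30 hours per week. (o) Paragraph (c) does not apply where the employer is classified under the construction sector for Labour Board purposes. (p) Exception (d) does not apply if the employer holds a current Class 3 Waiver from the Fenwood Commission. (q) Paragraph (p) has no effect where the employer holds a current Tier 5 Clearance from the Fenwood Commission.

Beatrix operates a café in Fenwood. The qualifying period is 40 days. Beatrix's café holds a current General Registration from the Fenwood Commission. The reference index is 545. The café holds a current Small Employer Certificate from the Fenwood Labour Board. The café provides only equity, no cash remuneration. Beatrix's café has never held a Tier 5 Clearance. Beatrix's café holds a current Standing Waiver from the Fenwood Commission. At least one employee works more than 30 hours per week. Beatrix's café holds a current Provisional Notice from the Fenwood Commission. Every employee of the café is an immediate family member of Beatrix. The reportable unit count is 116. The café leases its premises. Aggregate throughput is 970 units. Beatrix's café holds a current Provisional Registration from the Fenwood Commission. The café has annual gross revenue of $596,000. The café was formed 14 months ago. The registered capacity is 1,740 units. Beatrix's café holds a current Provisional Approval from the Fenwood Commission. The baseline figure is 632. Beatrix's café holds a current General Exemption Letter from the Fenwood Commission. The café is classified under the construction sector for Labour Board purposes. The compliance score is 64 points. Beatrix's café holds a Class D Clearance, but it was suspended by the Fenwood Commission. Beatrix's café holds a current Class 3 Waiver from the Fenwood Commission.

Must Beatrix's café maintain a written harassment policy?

Exception (a): the business's age is 14 months, under the 15 months limit; a current General Exemption Letter is held; the baseline figure is 632, less than the 650 limit — every condition holds. As to paragraphs (f)–(m): (f) would limit (a) — the registered capacity is 1,740 units, less than the 1,830 units limit — but (g) sets (f) aside: (g) operates — aggregate throughput is 970 units, meeting the 950 units threshold. (h) is triggered (a current Provisional Notice is held), but is set aside by (i): (i) operates against (h): a current General Registration is held. (j) is triggered (the reportable unit count is 116, meeting the 111 threshold), but yields to (k): (k) operates — the qualifying period is 40 days, under the 45 days limit. (l) applies (a current Provisional Approval is held), but yields to (m): (m) operates against (l): a current Standing Waiver is held. Exception (a) stands.
Exception (b) does not apply: no current Class D Clearance is held.
All of (c)'s requirements are met (the reference index is 545, under the 625 limit; annual gross revenue is $596,000, under the $598,000 limit). But: (o) operates against (c): the café is classified under the construction sector. Exception (c) does not apply.
All of (d)'s requirements are met (remuneration is equity-only; a current Provisional Registration is held). However, paragraphs (p)–(q) must be considered: (p) is triggered — a current Class 3 Waiver is held. (q) is inapplicable (the Tier 5 Clearance is not current), so (p) stands. So (d) is unavailable.
Exception (e) requires that the compliance score is no less than 84 points; but the compliance score is 64 points, short of 84 points, so (e) is unavailable.

No — exception (a) applies; Beatrix's café is not required to maintain a written harassment policy.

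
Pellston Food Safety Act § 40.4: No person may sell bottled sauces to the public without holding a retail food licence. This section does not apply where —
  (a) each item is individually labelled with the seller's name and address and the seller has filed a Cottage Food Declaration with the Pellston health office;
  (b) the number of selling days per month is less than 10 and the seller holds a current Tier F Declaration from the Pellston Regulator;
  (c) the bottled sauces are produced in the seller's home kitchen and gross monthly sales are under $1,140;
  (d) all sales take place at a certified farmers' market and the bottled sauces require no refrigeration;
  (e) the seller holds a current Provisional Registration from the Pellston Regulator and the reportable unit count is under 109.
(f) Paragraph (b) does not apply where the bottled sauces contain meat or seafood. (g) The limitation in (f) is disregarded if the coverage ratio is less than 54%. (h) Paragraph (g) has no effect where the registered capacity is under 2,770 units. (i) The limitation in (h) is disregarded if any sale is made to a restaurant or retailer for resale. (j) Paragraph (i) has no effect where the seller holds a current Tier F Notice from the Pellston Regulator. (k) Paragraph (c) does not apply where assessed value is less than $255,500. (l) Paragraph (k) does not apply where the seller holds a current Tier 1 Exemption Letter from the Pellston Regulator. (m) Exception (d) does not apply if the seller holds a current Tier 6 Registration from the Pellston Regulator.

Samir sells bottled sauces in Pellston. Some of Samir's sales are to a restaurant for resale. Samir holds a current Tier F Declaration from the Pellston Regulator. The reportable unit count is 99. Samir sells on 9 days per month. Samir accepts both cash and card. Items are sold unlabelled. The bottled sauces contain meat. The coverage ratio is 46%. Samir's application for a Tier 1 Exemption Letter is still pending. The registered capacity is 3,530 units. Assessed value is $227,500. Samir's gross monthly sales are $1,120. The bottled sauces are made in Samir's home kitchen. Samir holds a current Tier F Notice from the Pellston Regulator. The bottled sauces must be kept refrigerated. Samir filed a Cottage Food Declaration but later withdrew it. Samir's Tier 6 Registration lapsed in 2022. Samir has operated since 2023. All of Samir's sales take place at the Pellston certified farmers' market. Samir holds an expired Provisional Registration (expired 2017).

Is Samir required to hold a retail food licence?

Exception (a) requires that each item is individually labelled with the seller's name and address; but items are sold unlabelled, so (a) is unavailable.
All of (b)'s requirements are met (the number of selling days per month is 9, less than the 10 limit; a current Tier F Declaration is held). Applying paragraphs (f)–(j): (f) would limit (b) — the bottled sauces contain meat — but (g) sets (f) aside: (g) is triggered — the coverage ratio is 46%, less than the 54% limit. (h), which would lift (g), is not engaged — the registered capacity is 3,530 units, not under 2,770 units. (b) remains available.
Exception (c): the bottled sauces are home-kitchen produced; gross monthly sales are $1,120, under the $1,140 limit — every condition holds. But applying paragraphs (k)–(l): (k) is engaged — assessed value is $227,500, less than the $255,500 limit. (l) is not triggered (there is no Tier 1 Exemption Letter in force), so (k) stands. (c) is therefore removed.
Exception (d) fails — the bottled sauces require refrigeration.
Exception (e) requires that the seller holds a current Provisional Registration from the Pellston Regulator; but the Provisional Registration is not current, so (e) is unavailable.

No — exception (b) applies; Samir is not required to hold a retail food licence.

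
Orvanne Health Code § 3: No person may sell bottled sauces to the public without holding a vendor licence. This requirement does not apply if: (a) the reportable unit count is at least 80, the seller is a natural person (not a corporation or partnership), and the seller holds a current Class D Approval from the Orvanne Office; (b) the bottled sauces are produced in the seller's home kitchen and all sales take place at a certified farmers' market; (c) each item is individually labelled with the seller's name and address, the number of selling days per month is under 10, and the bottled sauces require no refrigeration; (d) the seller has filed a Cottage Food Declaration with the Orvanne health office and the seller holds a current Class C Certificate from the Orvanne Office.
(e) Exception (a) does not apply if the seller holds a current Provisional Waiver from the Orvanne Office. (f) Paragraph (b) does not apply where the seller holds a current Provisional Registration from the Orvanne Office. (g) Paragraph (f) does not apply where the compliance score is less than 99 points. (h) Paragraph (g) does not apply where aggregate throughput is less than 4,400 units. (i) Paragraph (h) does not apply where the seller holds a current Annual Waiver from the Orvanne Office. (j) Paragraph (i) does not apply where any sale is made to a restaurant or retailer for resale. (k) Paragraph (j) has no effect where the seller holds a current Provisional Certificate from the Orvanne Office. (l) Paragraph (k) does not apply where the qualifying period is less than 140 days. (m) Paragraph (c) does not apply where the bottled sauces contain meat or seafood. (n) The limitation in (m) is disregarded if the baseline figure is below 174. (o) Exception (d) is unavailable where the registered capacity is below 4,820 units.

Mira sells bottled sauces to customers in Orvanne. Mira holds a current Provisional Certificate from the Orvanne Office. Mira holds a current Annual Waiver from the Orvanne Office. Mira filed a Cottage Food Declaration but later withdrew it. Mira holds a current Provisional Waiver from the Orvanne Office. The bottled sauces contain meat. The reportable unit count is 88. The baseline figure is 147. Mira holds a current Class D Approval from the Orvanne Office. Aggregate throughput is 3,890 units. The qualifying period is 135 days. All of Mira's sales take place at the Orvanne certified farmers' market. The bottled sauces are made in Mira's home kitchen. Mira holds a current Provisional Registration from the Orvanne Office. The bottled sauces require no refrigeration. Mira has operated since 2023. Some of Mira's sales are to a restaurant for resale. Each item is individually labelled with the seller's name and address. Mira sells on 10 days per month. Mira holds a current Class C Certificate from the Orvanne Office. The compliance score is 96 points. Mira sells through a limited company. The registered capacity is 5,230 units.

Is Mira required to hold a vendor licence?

Exception (a) fails — the seller operates through a limited company.
All of (b)'s requirements are met (the bottled sauces are home-kitchen produced; all sales are at a certified farmers' market). However, paragraphs (f)–(l) must be considered: (f) operates against (b): a current Provisional Registration is held. (g) would limit (f) — the compliance score is 96 points, less than the 99 points limit — but (h) sets (g) aside: (h) operates against (g): aggregate throughput is 3,890 units, less than the 4,400 units limit. (i) would limit (h) — a current Annual Waiver is held — but (j) sets (i) aside: (j) operates against (i): some sales are to a restaurant for resale. (k) would limit (j) — a current Provisional Certificate is held — but (l) sets (k) aside: (l) operates against (k): the qualifying period is 135 days, less than the 140 days limit. Exception (b) does not apply.
Exception (c) fails — the number of selling days per month is 10, not under 10.
Exception (d) fails — the Cottage Food Declaration was withdrawn.
No exception displaces § 3.

Yes — Mira must hold a vendor licence.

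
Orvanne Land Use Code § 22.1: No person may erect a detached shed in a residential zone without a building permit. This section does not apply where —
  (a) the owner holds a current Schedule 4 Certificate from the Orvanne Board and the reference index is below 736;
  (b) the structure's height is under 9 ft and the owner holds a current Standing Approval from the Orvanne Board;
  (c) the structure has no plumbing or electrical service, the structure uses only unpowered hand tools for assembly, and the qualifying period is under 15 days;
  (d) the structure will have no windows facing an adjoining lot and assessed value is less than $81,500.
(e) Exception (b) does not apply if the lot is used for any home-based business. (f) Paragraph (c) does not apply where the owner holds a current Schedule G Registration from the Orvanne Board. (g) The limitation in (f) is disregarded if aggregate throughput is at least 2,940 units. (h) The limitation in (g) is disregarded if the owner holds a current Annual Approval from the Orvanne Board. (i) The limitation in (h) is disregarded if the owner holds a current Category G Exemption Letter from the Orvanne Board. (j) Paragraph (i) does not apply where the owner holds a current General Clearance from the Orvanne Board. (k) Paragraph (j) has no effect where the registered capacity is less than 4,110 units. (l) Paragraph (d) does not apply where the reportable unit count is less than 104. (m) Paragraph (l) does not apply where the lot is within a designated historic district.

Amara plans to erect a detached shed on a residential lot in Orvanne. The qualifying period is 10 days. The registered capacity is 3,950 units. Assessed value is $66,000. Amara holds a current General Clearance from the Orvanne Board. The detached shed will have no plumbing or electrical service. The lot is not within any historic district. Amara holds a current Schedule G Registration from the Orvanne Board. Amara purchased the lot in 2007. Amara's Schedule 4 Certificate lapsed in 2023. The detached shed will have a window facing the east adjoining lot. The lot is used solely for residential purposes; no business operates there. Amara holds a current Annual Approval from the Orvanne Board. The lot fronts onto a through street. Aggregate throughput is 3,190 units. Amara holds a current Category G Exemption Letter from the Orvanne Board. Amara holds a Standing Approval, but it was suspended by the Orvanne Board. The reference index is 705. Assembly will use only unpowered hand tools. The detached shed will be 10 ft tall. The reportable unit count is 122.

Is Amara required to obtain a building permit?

Exception (a) requires that the owner holds a current Schedule 4 Certificate from the Orvanne Board; but the Schedule 4 Certificate is not current, so (a) is unavailable.
Exception (b) fails — the structure's height is 10 ft, not under 9 ft.
All of (c)'s requirements are met (there is no plumbing or electrical service; assembly uses only hand tools; the qualifying period is 10 days, under the 15 days limit). Under paragraphs (f)–(k): (f) operates (a current Schedule G Registration is held), but yields to (g): (g) operates against (f): aggregate throughput is 3,190 units, meeting the 2,940 units threshold. (h) would limit (g) — a current Annual Approval is held — but (i) sets (h) aside: (i) applies — a current Category G Exemption Letter is held. (j) is triggered (a current General Clearance is held), but is itself disapplied by (k): (k) applies — the registered capacity is 3,950 units, less than the 4,110 units limit. So (c) applies.
Exception (d) fails — a window faces an adjoining lot.

No — exception (c) applies; Amara does not need a building permit.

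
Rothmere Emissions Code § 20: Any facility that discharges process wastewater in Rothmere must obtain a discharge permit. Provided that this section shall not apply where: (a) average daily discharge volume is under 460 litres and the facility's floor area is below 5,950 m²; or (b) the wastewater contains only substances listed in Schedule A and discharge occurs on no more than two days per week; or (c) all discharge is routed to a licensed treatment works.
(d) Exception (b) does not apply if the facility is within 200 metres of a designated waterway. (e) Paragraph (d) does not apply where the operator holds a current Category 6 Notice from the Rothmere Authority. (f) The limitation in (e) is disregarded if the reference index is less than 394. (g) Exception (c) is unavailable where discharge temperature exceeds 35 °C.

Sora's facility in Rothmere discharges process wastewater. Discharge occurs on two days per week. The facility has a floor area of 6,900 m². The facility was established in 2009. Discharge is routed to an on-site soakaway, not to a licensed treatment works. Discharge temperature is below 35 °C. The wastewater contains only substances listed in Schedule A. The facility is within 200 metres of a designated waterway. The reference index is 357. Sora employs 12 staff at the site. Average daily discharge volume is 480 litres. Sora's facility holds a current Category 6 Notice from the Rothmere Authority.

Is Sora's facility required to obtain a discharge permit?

Exception (a) does not apply: average daily discharge volume is 480 litres, not under 460 litres.
Exception (b): the wastewater is Schedule-A-only; discharge occurs on no more than two days per week — every condition holds. But applying paragraphs (d)–(f): (d) applies — the facility is within 200 m of a designated waterway. (e) would limit (d) — a current Category 6 Notice is held — but (f) sets (e) aside: (f) is triggered — the reference index is 357, less than the 394 limit. (b) is therefore removed.
Exception (c) fails — discharge is not routed to a licensed treatment works.
Every exception is unavailable, so the rule governs.

Yes — Sora's facility must obtain a discharge permit.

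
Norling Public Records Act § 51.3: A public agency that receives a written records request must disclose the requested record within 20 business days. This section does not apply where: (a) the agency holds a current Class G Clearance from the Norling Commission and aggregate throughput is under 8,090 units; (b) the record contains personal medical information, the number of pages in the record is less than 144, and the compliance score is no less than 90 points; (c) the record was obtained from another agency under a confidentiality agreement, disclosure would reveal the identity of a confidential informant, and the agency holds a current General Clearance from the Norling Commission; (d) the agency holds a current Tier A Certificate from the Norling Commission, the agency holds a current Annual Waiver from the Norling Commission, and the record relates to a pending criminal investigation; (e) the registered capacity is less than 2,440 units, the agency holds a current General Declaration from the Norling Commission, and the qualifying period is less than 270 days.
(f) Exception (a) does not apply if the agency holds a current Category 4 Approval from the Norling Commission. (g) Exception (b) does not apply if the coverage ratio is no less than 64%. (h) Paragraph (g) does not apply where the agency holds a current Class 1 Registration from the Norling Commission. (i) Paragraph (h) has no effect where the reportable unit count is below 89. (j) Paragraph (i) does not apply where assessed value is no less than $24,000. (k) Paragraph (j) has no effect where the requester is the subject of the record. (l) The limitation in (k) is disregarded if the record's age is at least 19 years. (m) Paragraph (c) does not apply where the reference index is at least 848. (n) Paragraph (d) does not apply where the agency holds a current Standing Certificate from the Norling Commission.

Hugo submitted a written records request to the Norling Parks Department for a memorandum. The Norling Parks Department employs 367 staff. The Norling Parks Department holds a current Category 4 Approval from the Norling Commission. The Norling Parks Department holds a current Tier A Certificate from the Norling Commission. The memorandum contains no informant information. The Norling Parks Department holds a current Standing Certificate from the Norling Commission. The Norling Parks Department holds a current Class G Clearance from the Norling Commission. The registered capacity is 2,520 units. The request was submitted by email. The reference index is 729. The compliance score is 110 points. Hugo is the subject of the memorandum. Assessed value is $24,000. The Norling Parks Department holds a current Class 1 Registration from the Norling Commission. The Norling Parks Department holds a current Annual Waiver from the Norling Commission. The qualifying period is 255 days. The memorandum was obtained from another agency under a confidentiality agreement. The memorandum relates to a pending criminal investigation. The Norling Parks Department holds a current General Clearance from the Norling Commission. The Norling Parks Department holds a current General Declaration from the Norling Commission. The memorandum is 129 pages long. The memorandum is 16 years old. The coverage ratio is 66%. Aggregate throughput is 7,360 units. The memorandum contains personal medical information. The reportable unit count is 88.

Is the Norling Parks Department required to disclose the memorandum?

Yes — the Norling Parks Department must disclose the memorandum.

All of (a)'s requirements are met (a current Class G Clearance is held; aggregate throughput is 7,360 units, under the 8,090 units limit). But: (f) is triggered — a current Category 4 Approval is held. (a) is therefore removed.
Exception (b)'s conditions are all satisfied: the memorandum contains personal medical information; the number of pages in the record is 129, less than the 144 limit; the compliance score is 110 points, meeting the 90 points threshold. Turning to paragraphs (g)–(l): (g) operates against (b): the coverage ratio is 66%, meeting the 64% threshold. (h) would limit (g) — a current Class 1 Registration is held — but (i) sets (h) aside: (i) operates against (h): the reportable unit count is 88, below the 89 limit. (j) would limit (i) — assessed value is $24,000, meeting the $24,000 threshold — but (k) sets (j) aside: (k) is triggered — Hugo is the subject of the memorandum. (l) is not engaged (the record's age is 16 years, short of 19 years), so (k) stands. So (b) is unavailable.
Exception (c) fails — the memorandum contains no informant information.
Exception (d): a current Tier A Certificate is held; a current Annual Waiver is held; the memorandum relates to a pending investigation — every condition holds. But applying paragraph (n): (n) applies — a current Standing Certificate is held. (d) is therefore removed.
Exception (e) does not apply: the registered capacity is 2,520 units, not less than 2,440 units.
Every exception is unavailable, so the rule governs.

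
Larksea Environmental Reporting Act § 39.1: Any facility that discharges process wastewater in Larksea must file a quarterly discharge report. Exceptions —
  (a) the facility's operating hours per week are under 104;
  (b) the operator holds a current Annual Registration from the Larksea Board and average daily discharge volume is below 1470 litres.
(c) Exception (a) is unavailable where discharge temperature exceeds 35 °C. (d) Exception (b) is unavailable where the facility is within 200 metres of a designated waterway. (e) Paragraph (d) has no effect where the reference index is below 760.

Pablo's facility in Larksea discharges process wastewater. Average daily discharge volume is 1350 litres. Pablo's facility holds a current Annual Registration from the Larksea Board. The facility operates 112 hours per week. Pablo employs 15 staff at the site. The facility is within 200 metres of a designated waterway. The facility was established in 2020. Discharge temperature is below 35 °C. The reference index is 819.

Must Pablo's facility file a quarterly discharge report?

Yes — Pablo's facility must file a quarterly discharge report.

Exception (a) requires that the facility's operating hours per week are under 104; but the facility's operating hours per week are 112, not under 104, so (a) is unavailable.
All of (b)'s requirements are met (a current Annual Registration is held; average daily discharge volume is 1350 litres, below the 1470 litres limit). Turning to paragraphs (d)–(e): (d) operates against (b): the facility is within 200 m of a designated waterway. (e), which would lift (d), does not operate here — the reference index is 819, not below 760. So (b) is unavailable.
No exception applies. The general rule governs.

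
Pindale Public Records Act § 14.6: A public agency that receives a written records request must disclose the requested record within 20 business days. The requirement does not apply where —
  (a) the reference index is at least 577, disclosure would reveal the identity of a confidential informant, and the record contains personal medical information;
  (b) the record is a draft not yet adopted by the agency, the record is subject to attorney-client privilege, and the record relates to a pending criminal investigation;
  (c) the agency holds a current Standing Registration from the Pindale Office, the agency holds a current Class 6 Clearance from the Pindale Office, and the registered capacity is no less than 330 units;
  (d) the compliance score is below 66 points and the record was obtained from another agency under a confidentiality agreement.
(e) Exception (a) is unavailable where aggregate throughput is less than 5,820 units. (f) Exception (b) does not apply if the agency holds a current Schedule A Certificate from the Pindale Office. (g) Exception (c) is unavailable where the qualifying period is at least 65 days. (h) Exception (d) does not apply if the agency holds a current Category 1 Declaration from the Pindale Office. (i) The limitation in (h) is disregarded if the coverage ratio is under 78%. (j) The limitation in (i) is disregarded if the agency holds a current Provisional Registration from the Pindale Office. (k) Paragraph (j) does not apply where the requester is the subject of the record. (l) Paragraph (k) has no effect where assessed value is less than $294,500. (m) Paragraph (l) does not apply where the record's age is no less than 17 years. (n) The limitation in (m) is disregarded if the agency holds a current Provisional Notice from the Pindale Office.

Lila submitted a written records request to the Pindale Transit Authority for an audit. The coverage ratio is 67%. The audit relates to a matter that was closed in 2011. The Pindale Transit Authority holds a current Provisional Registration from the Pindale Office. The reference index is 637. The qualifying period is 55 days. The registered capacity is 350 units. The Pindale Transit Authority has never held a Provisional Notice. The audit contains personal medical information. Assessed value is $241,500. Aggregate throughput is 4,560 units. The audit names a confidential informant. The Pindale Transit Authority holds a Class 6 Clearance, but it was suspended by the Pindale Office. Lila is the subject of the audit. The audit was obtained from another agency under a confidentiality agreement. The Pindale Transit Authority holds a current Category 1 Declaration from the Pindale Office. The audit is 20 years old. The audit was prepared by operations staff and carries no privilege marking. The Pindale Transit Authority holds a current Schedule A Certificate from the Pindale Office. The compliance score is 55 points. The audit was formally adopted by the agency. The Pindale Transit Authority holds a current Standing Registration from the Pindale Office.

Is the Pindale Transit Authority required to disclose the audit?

No — exception (d) applies; the Pindale Transit Authority is not required to disclose the audit.

Exception (a): the reference index is 637, meeting the 577 threshold; the audit names a confidential informant; the audit contains personal medical information — every condition holds. However, paragraph (e) must be considered: (e) operates against (a): aggregate throughput is 4,560 units, less than the 5,820 units limit. (a) is therefore removed.
Exception (b) fails — the audit has been formally adopted.
Exception (c) fails — there is no Class 6 Clearance in force.
Exception (d)'s conditions are all satisfied: the compliance score is 55 points, below the 66 points limit; the audit was obtained under a confidentiality agreement. Under paragraphs (h)–(n): (h) operates (a current Category 1 Declaration is held), but is displaced by (i): (i) is triggered — the coverage ratio is 67%, under the 78% limit. (j) operates (a current Provisional Registration is held), but is displaced by (k): (k) operates against (j): Lila is the subject of the audit. (l) would limit (k) — assessed value is $241,500, less than the $294,500 limit — but (m) sets (l) aside: (m) operates against (l): the record's age is 20 years, meeting the 17 years threshold. (n), which would lift (m), is not triggered — no current Provisional Notice is held. So (d) applies.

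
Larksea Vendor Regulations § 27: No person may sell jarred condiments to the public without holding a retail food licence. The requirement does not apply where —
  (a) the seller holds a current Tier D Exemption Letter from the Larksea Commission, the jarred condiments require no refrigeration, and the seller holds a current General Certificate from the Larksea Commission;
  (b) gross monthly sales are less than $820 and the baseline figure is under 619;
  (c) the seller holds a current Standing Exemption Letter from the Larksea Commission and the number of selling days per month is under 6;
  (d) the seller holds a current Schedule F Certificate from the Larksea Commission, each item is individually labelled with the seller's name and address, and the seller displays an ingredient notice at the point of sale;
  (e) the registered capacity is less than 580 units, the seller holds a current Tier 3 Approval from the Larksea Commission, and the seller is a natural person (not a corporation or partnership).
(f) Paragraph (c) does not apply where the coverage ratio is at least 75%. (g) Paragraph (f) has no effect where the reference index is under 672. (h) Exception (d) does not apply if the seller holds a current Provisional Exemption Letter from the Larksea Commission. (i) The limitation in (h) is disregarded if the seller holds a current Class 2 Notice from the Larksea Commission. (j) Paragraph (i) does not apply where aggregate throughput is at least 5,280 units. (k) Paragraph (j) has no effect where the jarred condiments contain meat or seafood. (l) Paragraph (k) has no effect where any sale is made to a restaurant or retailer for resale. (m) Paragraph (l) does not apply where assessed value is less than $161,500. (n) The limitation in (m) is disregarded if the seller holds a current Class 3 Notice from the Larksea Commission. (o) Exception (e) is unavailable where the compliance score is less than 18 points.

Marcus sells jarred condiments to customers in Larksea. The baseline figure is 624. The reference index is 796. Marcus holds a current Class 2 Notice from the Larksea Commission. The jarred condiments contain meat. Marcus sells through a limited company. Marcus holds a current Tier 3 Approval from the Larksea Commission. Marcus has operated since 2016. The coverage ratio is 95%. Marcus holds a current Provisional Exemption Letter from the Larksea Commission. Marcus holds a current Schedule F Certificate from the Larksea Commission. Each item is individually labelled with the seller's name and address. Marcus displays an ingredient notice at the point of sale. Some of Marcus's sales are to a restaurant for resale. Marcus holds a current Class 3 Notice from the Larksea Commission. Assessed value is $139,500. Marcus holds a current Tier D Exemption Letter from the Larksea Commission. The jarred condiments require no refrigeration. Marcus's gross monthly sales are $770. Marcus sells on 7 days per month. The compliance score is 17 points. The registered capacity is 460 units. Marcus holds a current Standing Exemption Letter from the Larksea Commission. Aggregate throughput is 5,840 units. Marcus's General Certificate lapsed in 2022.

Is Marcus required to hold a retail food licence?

Exception (a) requires that the seller holds a current General Certificate from the Larksea Commission; but no current General Certificate is held, so (a) is unavailable.
Exception (b) does not apply: the baseline figure is 624, not under 619.
Exception (c) fails — the number of selling days per month is 7, not under 6.
Exception (d)'s conditions are all satisfied: a current Schedule F Certificate is held; items are individually labelled; an ingredient notice is displayed. But: (h) is engaged — a current Provisional Exemption Letter is held. (i) would limit (h) — a current Class 2 Notice is held — but (j) sets (i) aside: (j) is engaged — aggregate throughput is 5,840 units, meeting the 5,280 units threshold. (k) would limit (j) — the jarred condiments contain meat — but (l) sets (k) aside: (l) operates against (k): some sales are to a restaurant for resale. (m) would limit (l) — assessed value is $139,500, less than the $161,500 limit — but (n) sets (m) aside: (n) operates against (m): a current Class 3 Notice is held. Exception (d) does not apply.
Exception (e) fails — the seller operates through a limited company.
None of the exceptions is available; § 27 applies in full.

Yes — Marcus must hold a retail food licence.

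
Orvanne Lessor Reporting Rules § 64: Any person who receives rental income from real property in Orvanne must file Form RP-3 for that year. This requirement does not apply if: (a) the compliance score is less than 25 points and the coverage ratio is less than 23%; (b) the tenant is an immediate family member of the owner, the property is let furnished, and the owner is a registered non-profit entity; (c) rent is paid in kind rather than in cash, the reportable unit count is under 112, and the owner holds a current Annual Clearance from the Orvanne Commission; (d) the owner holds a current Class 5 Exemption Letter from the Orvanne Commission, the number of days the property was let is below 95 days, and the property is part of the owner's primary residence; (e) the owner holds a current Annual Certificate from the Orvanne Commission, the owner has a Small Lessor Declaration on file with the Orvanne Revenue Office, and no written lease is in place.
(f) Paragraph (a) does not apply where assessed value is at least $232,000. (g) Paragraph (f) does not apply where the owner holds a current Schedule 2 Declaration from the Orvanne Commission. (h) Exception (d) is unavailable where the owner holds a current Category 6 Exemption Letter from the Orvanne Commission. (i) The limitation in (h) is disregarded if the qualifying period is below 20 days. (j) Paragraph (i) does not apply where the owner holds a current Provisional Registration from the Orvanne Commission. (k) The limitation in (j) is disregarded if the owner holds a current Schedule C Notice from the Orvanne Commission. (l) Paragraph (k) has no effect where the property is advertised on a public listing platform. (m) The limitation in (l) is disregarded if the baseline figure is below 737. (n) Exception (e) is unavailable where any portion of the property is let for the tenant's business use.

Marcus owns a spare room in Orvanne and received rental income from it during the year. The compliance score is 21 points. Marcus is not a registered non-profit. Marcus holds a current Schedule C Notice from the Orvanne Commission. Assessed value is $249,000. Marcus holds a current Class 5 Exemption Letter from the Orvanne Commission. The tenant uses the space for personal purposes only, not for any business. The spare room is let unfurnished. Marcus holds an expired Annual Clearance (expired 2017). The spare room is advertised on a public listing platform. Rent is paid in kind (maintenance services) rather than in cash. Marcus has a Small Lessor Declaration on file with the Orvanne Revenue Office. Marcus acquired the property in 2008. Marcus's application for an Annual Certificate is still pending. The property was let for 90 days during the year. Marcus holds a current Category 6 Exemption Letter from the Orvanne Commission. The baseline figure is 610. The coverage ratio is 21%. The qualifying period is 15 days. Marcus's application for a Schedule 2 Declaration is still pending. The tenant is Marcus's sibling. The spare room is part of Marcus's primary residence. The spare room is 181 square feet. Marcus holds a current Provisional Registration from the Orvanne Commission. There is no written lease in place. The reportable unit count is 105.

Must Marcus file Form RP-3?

All of (a)'s requirements are met (the compliance score is 21 points, less than the 25 points limit; the coverage ratio is 21%, less than the 23% limit). But applying paragraphs (f)–(g): (f) operates against (a): assessed value is $249,000, meeting the $232,000 threshold. (g), which would lift (f), is not engaged — no current Schedule 2 Declaration is held. Exception (a) does not apply.
Exception (b) does not apply: the property is let unfurnished.
Exception (c) fails — the Annual Clearance is not current.
Exception (d)'s conditions are all satisfied: a current Class 5 Exemption Letter is held; the number of days the property was let is 90 days, below the 95 days limit; the spare room is part of the primary residence. Considering the limiting provisions: (h) is triggered (a current Category 6 Exemption Letter is held), but is overridden by (i): (i) operates against (h): the qualifying period is 15 days, below the 20 days limit. (j) is triggered (a current Provisional Registration is held), but is overridden by (k): (k) is engaged — a current Schedule C Notice is held. (l) operates (the property is publicly advertised), but is overridden by (m): (m) is triggered — the baseline figure is 610, below the 737 limit. (d) remains available.
Exception (e) does not apply: no current Annual Certificate is held.

No — exception (d) applies; Marcus is not required to file Form RP-3.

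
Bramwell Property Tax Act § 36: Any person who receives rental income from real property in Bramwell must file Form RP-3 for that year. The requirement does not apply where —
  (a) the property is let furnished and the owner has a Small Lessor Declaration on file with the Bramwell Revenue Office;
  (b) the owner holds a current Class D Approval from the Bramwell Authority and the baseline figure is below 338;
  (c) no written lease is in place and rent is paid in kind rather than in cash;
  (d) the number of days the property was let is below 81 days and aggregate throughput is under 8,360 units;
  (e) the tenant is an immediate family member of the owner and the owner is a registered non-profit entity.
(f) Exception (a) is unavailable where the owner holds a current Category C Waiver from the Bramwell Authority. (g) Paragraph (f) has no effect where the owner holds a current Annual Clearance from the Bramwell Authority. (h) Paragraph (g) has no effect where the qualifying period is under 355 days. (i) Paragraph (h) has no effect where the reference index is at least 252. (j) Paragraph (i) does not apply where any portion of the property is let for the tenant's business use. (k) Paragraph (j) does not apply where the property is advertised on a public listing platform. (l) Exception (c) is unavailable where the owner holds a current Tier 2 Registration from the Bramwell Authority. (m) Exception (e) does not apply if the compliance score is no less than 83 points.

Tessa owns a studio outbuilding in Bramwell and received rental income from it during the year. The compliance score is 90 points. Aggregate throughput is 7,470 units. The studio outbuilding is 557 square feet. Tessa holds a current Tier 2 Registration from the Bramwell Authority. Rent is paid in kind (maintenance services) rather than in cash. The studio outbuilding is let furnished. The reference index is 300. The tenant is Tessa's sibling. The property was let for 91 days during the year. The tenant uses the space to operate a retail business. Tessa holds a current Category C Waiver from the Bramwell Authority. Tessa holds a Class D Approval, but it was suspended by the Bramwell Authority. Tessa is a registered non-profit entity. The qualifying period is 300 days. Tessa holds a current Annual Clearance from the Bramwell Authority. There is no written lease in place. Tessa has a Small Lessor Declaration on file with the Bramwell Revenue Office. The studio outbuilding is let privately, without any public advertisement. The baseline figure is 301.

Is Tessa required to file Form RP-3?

Yes — Tessa must file Form RP-3.

All of (a)'s requirements are met (the property is let furnished; a Small Lessor Declaration is on file). However, paragraphs (f)–(k) must be considered: (f) operates against (a): a current Category C Waiver is held. (g) is engaged (a current Annual Clearance is held), but is set aside by (h): (h) is engaged — the qualifying period is 300 days, under the 355 days limit. (i) would limit (h) — the reference index is 300, meeting the 252 threshold — but (j) sets (i) aside: (j) operates against (i): the space is let for business use. (k), which would lift (j), is not triggered — the property is let privately without advertisement. Exception (a) does not apply.
Exception (b) fails — the Class D Approval is not current.
Exception (c) is satisfied on its face — there is no written lease; rent is paid in kind. However, paragraph (l) must be considered: (l) operates against (c): a current Tier 2 Registration is held. Exception (c) does not apply.
Exception (d) requires that the number of days the property was let is below 81 days; but the number of days the property was let is 91 days, not below 81 days, so (d) is unavailable.
Exception (e) is satisfied on its face — the tenant is an immediate family member; Tessa is a registered non-profit. Turning to paragraph (m): (m) operates against (e): the compliance score is 90 points, meeting the 83 points threshold. (e) is therefore removed.
No exception applies. The general rule governs.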